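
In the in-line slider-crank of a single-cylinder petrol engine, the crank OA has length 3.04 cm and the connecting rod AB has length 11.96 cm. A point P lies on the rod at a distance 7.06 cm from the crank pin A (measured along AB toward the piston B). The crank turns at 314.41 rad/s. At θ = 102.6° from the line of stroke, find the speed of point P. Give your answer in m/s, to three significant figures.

9.05

ω = 314.4 rad/s.  Crank-pin speed |V_A| = rω = 9.5581 m/s, perpendicular to OA.
Rod angle: sinφ = −(r/L) sinθ ⇒ φ = -14.363°; ω_rod = −rω cosθ/√(L²−r²sin²θ) = +17.996 rad/s.
V_P = V_A + ω_rod × AP, with AP = 0.0706 m along the rod.
Components: V_Px = −rω sinθ − a·ω_rod·sinφ = -9.0127 m/s;  V_Py = rω cosθ + a·ω_rod·cosφ = -0.85423 m/s.
|V_P| = √(V_Px² + V_Py²) = 9.0531 m/s.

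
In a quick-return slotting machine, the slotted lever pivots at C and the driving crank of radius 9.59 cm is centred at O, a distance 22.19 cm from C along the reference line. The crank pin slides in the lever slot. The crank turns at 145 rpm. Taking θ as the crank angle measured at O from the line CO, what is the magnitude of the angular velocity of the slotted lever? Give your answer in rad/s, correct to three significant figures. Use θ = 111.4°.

ω = 15.18 rad/s (from 145 rpm).
Crank pin A relative to C: A = (d + r cosθ, r sinθ); lever angle φ = atan2(r sinθ, d + r cosθ).
Differentiating tanφ: φ̇ = rω(d cosθ + r)/(d² + r² + 2dr cosθ).
d² + r² + 2dr cosθ = |CA|² = 0.0429071 m²;  d cosθ + r = +0.014934 m.
|ω_lever| = |0.0959·15.18·+0.014934| / 0.0429071 = 0.50682 rad/s.

0.507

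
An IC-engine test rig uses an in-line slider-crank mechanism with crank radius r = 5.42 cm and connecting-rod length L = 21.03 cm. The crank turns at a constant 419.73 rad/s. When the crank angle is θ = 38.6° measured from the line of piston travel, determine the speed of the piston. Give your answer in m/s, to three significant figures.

17.1

ω = 419.7 rad/s
For an in-line slider-crank, x = r cosθ + √(L² − r² sin²θ), so v = −rω sinθ·[1 + r cosθ/√(L² − r² sin²θ)].
With r = 0.0542 m, L = 0.2103 m, θ = 38.6°: √(L² − r² sin²θ) = 0.20756 m.
v = −0.0542·419.7·0.62388·[1 + 0.0542·0.78152/0.20756] = -17.089 m/s.
|v| = 17.089 m/s.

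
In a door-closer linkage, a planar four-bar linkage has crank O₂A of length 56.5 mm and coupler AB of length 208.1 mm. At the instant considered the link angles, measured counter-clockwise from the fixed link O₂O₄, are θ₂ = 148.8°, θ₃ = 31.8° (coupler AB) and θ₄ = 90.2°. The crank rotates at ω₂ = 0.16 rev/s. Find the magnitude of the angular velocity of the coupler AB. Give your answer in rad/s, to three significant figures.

0.274

ω₂ = 1.005 rad/s (from 0.16 rev/s).
Differentiating the loop-closure r₂e^{iθ₂}+r₃e^{iθ₃}=r₁+r₄e^{iθ₄} gives r₂ω₂e^{iθ₂}+r₃ω₃e^{iθ₃}=r₄ω₄e^{iθ₄}.
Eliminating the other unknown: ω₃ = r₂ω₂ sin(θ₄−θ₂) / [r₃ sin(θ₃−θ₄)].
Numerator sine = -0.85355; denominator sine = -0.85173.
Result = 0.0565·1.005·(-0.85355) / (0.2081·(-0.85173)) = +0.27353 rad/s; magnitude 0.27353 rad/s.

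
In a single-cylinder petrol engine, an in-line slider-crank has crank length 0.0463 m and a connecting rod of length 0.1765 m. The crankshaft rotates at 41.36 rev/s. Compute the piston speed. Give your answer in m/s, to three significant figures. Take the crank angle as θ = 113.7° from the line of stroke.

ω = 2π·41.4 = 259.9 rad/s
For an in-line slider-crank, x = r cosθ + √(L² − r² sin²θ), so v = −rω sinθ·[1 + r cosθ/√(L² − r² sin²θ)].
With r = 0.0463 m, L = 0.1765 m, θ = 113.7°: √(L² − r² sin²θ) = 0.17133 m.
v = −0.0463·259.9·0.91566·[1 + 0.0463·-0.40195/0.17133] = -9.8206 m/s.
|v| = 9.8206 m/s.

9.82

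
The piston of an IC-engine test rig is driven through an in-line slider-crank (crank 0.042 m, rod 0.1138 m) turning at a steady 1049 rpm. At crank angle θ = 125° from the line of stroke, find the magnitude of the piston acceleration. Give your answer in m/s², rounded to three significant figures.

ω = 2π·1049/60 = 109.9 rad/s
x(θ) = r cosθ + √(L² − r² sin²θ); with ω constant, a = ω²·d²x/dθ².
d²x/dθ² = −r cosθ − r²(cos2θ)/√u − r⁴ sin²2θ/(4u^{3/2}),  u = L² − r² sin²θ = 0.0117668 m².
Substituting r = 0.042 m, L = 0.1138 m, θ = 125°: d²x/dθ² = +0.029114 m.
a = ω²·d²x/dθ² = (109.9)²·(+0.029114) = +351.32 m/s²;  |a| = 351.32 m/s².

351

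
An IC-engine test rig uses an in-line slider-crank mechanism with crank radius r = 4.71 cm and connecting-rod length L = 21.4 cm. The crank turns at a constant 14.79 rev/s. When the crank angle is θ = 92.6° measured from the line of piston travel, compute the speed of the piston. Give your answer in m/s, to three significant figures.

4.33

ω = 2π·14.8 = 92.93 rad/s
For an in-line slider-crank, x = r cosθ + √(L² − r² sin²θ), so v = −rω sinθ·[1 + r cosθ/√(L² − r² sin²θ)].
With r = 0.0471 m, L = 0.214 m, θ = 92.6°: √(L² − r² sin²θ) = 0.20876 m.
v = −0.0471·92.93·0.99897·[1 + 0.0471·-0.04536/0.20876] = -4.3277 m/s.
|v| = 4.3277 m/s.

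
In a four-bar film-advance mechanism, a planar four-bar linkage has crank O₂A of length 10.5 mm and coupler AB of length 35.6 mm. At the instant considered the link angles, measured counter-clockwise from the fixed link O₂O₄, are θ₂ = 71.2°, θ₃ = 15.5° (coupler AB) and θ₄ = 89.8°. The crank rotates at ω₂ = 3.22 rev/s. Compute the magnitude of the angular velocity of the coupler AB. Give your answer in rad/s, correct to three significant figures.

1.98

ω₂ = 20.23 rad/s (from 3.22 rev/s).
Differentiating the loop-closure r₂e^{iθ₂}+r₃e^{iθ₃}=r₁+r₄e^{iθ₄} gives r₂ω₂e^{iθ₂}+r₃ω₃e^{iθ₃}=r₄ω₄e^{iθ₄}.
Eliminating the other unknown: ω₃ = r₂ω₂ sin(θ₄−θ₂) / [r₃ sin(θ₃−θ₄)].
Numerator sine = +0.31896; denominator sine = -0.96269.
Result = 0.0105·20.23·(+0.31896) / (0.0356·(-0.96269)) = -1.9771 rad/s; magnitude 1.9771 rad/s.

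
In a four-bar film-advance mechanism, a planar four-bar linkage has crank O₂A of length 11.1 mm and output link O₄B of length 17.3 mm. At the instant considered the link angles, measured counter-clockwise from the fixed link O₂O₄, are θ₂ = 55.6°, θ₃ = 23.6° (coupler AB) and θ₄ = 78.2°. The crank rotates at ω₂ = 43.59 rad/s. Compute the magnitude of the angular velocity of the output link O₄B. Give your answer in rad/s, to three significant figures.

18.2

ω₂ = 43.59 rad/s
Differentiating the loop-closure r₂e^{iθ₂}+r₃e^{iθ₃}=r₁+r₄e^{iθ₄} gives r₂ω₂e^{iθ₂}+r₃ω₃e^{iθ₃}=r₄ω₄e^{iθ₄}.
Eliminating the other unknown: ω₄ = r₂ω₂ sin(θ₂−θ₃) / [r₄ sin(θ₄−θ₃)].
Numerator sine = +0.52992; denominator sine = +0.81513.
Result = 0.0111·43.59·(+0.52992) / (0.0173·(+0.81513)) = +18.182 rad/s; magnitude 18.182 rad/s.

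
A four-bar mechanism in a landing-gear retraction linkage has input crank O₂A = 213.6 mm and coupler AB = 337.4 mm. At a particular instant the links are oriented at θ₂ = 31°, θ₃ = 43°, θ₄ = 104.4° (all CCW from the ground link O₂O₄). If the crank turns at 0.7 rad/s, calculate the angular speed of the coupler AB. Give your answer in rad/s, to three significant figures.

ω₂ = 0.7 rad/s
Differentiating the loop-closure r₂e^{iθ₂}+r₃e^{iθ₃}=r₁+r₄e^{iθ₄} gives r₂ω₂e^{iθ₂}+r₃ω₃e^{iθ₃}=r₄ω₄e^{iθ₄}.
Eliminating the other unknown: ω₃ = r₂ω₂ sin(θ₄−θ₂) / [r₃ sin(θ₃−θ₄)].
Numerator sine = +0.95832; denominator sine = -0.87798.
Result = 0.2136·0.7·(+0.95832) / (0.3374·(-0.87798)) = -0.4837 rad/s; magnitude 0.4837 rad/s.

0.484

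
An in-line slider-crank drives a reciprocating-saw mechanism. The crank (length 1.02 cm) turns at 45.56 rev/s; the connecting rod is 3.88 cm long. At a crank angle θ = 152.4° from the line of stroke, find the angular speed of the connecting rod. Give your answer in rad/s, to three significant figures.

67.2

ω = 286.3 rad/s (converted from 45.56 rev/s).
The rod makes angle φ with the slider axis where L sinφ = r sinθ; differentiating, L cosφ·φ̇ = r ω cosθ.
L cosφ = √(L² − r² sin²θ) = 0.038511 m.
|ω_rod| = r ω |cosθ| / √(L² − r² sin²θ) = 0.0102·286.3·0.88620/0.038511 = 67.191 rad/s.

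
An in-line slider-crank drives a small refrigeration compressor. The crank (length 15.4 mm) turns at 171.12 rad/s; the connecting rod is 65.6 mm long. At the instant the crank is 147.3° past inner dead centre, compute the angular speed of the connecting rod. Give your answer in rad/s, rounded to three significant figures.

ω = 171.1 rad/s
The rod makes angle φ with the slider axis where L sinφ = r sinθ; differentiating, L cosφ·φ̇ = r ω cosθ.
L cosφ = √(L² − r² sin²θ) = 0.06507 m.
|ω_rod| = r ω |cosθ| / √(L² − r² sin²θ) = 0.0154·171.1·0.84151/0.06507 = 34.08 rad/s.

34.1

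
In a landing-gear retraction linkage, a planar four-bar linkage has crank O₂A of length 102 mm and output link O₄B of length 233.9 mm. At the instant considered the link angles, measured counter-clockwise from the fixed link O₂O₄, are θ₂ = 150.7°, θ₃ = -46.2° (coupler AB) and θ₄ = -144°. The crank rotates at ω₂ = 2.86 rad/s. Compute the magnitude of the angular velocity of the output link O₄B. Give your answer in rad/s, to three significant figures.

0.366

ω₂ = 2.86 rad/s
Differentiating the loop-closure r₂e^{iθ₂}+r₃e^{iθ₃}=r₁+r₄e^{iθ₄} gives r₂ω₂e^{iθ₂}+r₃ω₃e^{iθ₃}=r₄ω₄e^{iθ₄}.
Eliminating the other unknown: ω₄ = r₂ω₂ sin(θ₂−θ₃) / [r₄ sin(θ₄−θ₃)].
Numerator sine = -0.29070; denominator sine = -0.99075.
Result = 0.102·2.86·(-0.29070) / (0.2339·(-0.99075)) = +0.36595 rad/s; magnitude 0.36595 rad/s.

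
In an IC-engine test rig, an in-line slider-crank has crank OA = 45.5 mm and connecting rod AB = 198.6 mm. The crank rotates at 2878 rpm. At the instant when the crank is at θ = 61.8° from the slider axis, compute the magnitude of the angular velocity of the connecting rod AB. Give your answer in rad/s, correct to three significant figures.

33.3

ω = 301.4 rad/s (converted from 2878 rpm).
The rod makes angle φ with the slider axis where L sinφ = r sinθ; differentiating, L cosφ·φ̇ = r ω cosθ.
L cosφ = √(L² − r² sin²θ) = 0.19451 m.
|ω_rod| = r ω |cosθ| / √(L² − r² sin²θ) = 0.0455·301.4·0.47255/0.19451 = 33.315 rad/s.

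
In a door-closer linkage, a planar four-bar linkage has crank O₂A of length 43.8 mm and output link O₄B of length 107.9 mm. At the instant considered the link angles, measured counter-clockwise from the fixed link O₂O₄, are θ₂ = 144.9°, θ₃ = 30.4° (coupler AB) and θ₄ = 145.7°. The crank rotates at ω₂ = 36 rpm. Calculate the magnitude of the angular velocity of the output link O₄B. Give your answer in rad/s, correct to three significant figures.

1.54

ω₂ = 3.77 rad/s (from 36 rpm).
Differentiating the loop-closure r₂e^{iθ₂}+r₃e^{iθ₃}=r₁+r₄e^{iθ₄} gives r₂ω₂e^{iθ₂}+r₃ω₃e^{iθ₃}=r₄ω₄e^{iθ₄}.
Eliminating the other unknown: ω₄ = r₂ω₂ sin(θ₂−θ₃) / [r₄ sin(θ₄−θ₃)].
Numerator sine = +0.90996; denominator sine = +0.90408.
Result = 0.0438·3.77·(+0.90996) / (0.1079·(+0.90408)) = +1.5403 rad/s; magnitude 1.5403 rad/s.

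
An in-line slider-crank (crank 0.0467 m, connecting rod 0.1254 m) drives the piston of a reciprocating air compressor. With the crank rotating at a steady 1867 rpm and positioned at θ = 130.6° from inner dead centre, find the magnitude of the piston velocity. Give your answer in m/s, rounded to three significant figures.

5.18

ω = 2π·1867/60 = 195.5 rad/s
For an in-line slider-crank, x = r cosθ + √(L² − r² sin²θ), so v = −rω sinθ·[1 + r cosθ/√(L² − r² sin²θ)].
With r = 0.0467 m, L = 0.1254 m, θ = 130.6°: √(L² − r² sin²θ) = 0.12028 m.
v = −0.0467·195.5·0.75927·[1 + 0.0467·-0.65077/0.12028] = -5.1809 m/s.
|v| = 5.1809 m/s.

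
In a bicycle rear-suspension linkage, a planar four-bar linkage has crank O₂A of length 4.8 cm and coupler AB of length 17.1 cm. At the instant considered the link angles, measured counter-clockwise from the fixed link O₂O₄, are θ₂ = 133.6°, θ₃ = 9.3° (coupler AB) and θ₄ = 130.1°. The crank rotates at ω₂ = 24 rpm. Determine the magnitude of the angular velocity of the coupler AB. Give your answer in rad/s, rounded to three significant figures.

ω₂ = 2.513 rad/s (from 24 rpm).
Differentiating the loop-closure r₂e^{iθ₂}+r₃e^{iθ₃}=r₁+r₄e^{iθ₄} gives r₂ω₂e^{iθ₂}+r₃ω₃e^{iθ₃}=r₄ω₄e^{iθ₄}.
Eliminating the other unknown: ω₃ = r₂ω₂ sin(θ₄−θ₂) / [r₃ sin(θ₃−θ₄)].
Numerator sine = -0.06105; denominator sine = -0.85896.
Result = 0.048·2.513·(-0.06105) / (0.171·(-0.85896)) = +0.05014 rad/s; magnitude 0.05014 rad/s.

0.0501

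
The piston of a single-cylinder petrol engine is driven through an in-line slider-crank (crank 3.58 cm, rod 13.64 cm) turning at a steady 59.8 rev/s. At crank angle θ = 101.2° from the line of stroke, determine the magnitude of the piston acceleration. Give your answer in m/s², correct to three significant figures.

ω = 2π·59.8 = 375.7 rad/s
x(θ) = r cosθ + √(L² − r² sin²θ); with ω constant, a = ω²·d²x/dθ².
d²x/dθ² = −r cosθ − r²(cos2θ)/√u − r⁴ sin²2θ/(4u^{3/2}),  u = L² − r² sin²θ = 0.0173717 m².
Substituting r = 0.0358 m, L = 0.1364 m, θ = 101.2°: d²x/dθ² = +0.015918 m.
a = ω²·d²x/dθ² = (375.7)²·(+0.015918) = +2247.2 m/s²;  |a| = 2247.2 m/s².

2250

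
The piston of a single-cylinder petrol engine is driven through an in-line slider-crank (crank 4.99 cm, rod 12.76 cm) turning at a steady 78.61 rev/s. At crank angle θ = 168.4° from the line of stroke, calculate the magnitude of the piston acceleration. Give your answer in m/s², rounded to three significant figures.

7510

ω = 2π·78.6 = 493.9 rad/s
x(θ) = r cosθ + √(L² − r² sin²θ); with ω constant, a = ω²·d²x/dθ².
d²x/dθ² = −r cosθ − r²(cos2θ)/√u − r⁴ sin²2θ/(4u^{3/2}),  u = L² − r² sin²θ = 0.0161811 m².
Substituting r = 0.0499 m, L = 0.1276 m, θ = 168.4°: d²x/dθ² = +0.030772 m.
a = ω²·d²x/dθ² = (493.9)²·(+0.030772) = +7507.1 m/s²;  |a| = 7507.1 m/s².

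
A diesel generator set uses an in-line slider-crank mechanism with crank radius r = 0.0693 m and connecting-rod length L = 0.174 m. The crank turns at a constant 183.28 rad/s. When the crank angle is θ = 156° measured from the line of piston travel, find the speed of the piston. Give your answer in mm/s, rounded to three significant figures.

3260

ω = 183.3 rad/s
For an in-line slider-crank, x = r cosθ + √(L² − r² sin²θ), so v = −rω sinθ·[1 + r cosθ/√(L² − r² sin²θ)].
With r = 0.0693 m, L = 0.174 m, θ = 156°: √(L² − r² sin²θ) = 0.1717 m.
v = −0.0693·183.3·0.40674·[1 + 0.0693·-0.91355/0.1717] = -3.2613 m/s.
|v| = 3.2613 m/s = 3261.3 mm/s.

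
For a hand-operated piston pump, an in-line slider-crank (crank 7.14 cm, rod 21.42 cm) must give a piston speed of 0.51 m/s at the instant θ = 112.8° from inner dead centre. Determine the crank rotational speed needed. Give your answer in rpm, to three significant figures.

For an in-line slider-crank, |v_piston| = rω|sinθ|·[1 + r cosθ/√(L² − r² sin²θ)].
With r = 0.0714 m, L = 0.2142 m, θ = 112.8°: the bracketed kinematic factor |dx/dθ| = 0.056887 m.
ω = v/|dx/dθ| = 0.51/0.056887 = 8.9652 rad/s.
N = 60ω/(2π) = 85.612 rpm.

85.6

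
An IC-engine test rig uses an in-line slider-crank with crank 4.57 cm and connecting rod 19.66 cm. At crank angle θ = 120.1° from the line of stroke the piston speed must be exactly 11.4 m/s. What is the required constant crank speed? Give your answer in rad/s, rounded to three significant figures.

327

For an in-line slider-crank, |v_piston| = rω|sinθ|·[1 + r cosθ/√(L² − r² sin²θ)].
With r = 0.0457 m, L = 0.1966 m, θ = 120.1°: the bracketed kinematic factor |dx/dθ| = 0.034832 m.
ω = v/|dx/dθ| = 11.4/0.034832 = 327.28 rad/s.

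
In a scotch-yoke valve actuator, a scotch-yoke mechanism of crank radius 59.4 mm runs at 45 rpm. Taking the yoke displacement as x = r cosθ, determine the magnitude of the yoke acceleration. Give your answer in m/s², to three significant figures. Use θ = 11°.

ω = 4.712 rad/s (from 45 rpm).
x = r cosθ ⇒ ẍ = −rω² cosθ (ω constant).
|a| = rω²|cosθ| = 0.0594·(4.712)²·|cos 11°| = 1.2948 m/s².

1.29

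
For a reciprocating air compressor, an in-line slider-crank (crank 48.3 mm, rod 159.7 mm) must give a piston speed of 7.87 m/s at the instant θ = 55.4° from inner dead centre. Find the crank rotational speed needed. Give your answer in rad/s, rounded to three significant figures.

168

For an in-line slider-crank, |v_piston| = rω|sinθ|·[1 + r cosθ/√(L² − r² sin²θ)].
With r = 0.0483 m, L = 0.1597 m, θ = 55.4°: the bracketed kinematic factor |dx/dθ| = 0.046807 m.
ω = v/|dx/dθ| = 7.87/0.046807 = 168.14 rad/s.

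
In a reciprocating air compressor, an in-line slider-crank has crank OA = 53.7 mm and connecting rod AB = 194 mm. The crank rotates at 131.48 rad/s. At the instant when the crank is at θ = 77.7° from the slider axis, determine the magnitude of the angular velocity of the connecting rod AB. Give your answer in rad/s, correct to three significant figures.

ω = 131.5 rad/s
The rod makes angle φ with the slider axis where L sinφ = r sinθ; differentiating, L cosφ·φ̇ = r ω cosθ.
L cosφ = √(L² − r² sin²θ) = 0.18677 m.
|ω_rod| = r ω |cosθ| / √(L² − r² sin²θ) = 0.0537·131.5·0.21303/0.18677 = 8.0532 rad/s.

8.05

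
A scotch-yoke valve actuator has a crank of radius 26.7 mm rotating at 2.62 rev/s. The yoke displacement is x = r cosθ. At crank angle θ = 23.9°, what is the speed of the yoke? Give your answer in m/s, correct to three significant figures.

ω = 16.46 rad/s (from 2.62 rev/s).
x = r cosθ ⇒ ẋ = −rω sinθ.
|v| = rω|sinθ| = 0.0267·16.46·|sin 23.9°| = 0.17807 m/s.

0.178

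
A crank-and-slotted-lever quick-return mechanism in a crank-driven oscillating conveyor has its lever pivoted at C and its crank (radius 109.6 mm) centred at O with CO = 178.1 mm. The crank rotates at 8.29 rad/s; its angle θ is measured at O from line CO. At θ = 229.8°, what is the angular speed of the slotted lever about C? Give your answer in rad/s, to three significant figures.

0.263

ω = 8.29 rad/s
Crank pin A relative to C: A = (d + r cosθ, r sinθ); lever angle φ = atan2(r sinθ, d + r cosθ).
Differentiating tanφ: φ̇ = rω(d cosθ + r)/(d² + r² + 2dr cosθ).
d² + r² + 2dr cosθ = |CA|² = 0.0185334 m²;  d cosθ + r = -0.005356 m.
|ω_lever| = |0.1096·8.29·-0.005356| / 0.0185334 = 0.26257 rad/s.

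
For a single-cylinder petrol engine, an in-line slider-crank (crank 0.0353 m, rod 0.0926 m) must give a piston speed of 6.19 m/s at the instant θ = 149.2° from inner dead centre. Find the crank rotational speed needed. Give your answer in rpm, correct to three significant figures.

4910

For an in-line slider-crank, |v_piston| = rω|sinθ|·[1 + r cosθ/√(L² − r² sin²θ)].
With r = 0.0353 m, L = 0.0926 m, θ = 149.2°: the bracketed kinematic factor |dx/dθ| = 0.01204 m.
ω = v/|dx/dθ| = 6.19/0.01204 = 514.1 rad/s.
N = 60ω/(2π) = 4909.3 rpm.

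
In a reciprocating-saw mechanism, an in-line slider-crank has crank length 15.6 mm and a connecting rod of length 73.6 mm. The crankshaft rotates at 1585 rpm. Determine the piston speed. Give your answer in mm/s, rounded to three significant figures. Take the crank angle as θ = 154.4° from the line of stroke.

ω = 2π·1585/60 = 166 rad/s
For an in-line slider-crank, x = r cosθ + √(L² − r² sin²θ), so v = −rω sinθ·[1 + r cosθ/√(L² − r² sin²θ)].
With r = 0.0156 m, L = 0.0736 m, θ = 154.4°: √(L² − r² sin²θ) = 0.073291 m.
v = −0.0156·166·0.43209·[1 + 0.0156·-0.90183/0.073291] = -0.90404 m/s.
|v| = 0.90404 m/s = 904.04 mm/s.

904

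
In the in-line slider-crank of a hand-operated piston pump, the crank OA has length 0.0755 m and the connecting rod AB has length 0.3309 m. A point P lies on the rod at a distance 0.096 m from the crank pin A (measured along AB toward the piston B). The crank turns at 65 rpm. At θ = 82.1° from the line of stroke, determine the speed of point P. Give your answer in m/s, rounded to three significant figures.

0.516

ω = 6.807 rad/s.  Crank-pin speed |V_A| = rω = 0.51391 m/s, perpendicular to OA.
Rod angle: sinφ = −(r/L) sinθ ⇒ φ = -13.062°; ω_rod = −rω cosθ/√(L²−r²sin²θ) = -0.21913 rad/s.
V_P = V_A + ω_rod × AP, with AP = 0.096 m along the rod.
Components: V_Px = −rω sinθ − a·ω_rod·sinφ = -0.51379 m/s;  V_Py = rω cosθ + a·ω_rod·cosφ = +0.050142 m/s.
|V_P| = √(V_Px² + V_Py²) = 0.51623 m/s.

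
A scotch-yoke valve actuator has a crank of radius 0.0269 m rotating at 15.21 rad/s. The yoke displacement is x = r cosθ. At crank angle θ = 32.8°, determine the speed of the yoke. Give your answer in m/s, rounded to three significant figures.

ω = 15.21 rad/s
x = r cosθ ⇒ ẋ = −rω sinθ.
|v| = rω|sinθ| = 0.0269·15.21·|sin 32.8°| = 0.22164 m/s.

0.222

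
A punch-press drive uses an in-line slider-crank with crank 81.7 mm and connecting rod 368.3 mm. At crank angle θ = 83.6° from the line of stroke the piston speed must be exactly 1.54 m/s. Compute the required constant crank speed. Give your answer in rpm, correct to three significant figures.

177

For an in-line slider-crank, |v_piston| = rω|sinθ|·[1 + r cosθ/√(L² − r² sin²θ)].
With r = 0.0817 m, L = 0.3683 m, θ = 83.6°: the bracketed kinematic factor |dx/dθ| = 0.083249 m.
ω = v/|dx/dθ| = 1.54/0.083249 = 18.499 rad/s.
N = 60ω/(2π) = 176.65 rpm.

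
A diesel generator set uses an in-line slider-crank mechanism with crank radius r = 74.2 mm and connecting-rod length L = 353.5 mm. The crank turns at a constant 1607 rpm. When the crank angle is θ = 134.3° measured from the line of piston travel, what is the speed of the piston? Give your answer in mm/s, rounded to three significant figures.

ω = 2π·1607/60 = 168.3 rad/s
For an in-line slider-crank, x = r cosθ + √(L² − r² sin²θ), so v = −rω sinθ·[1 + r cosθ/√(L² − r² sin²θ)].
With r = 0.0742 m, L = 0.3535 m, θ = 134.3°: √(L² − r² sin²θ) = 0.34949 m.
v = −0.0742·168.3·0.71569·[1 + 0.0742·-0.69842/0.34949] = -7.6115 m/s.
|v| = 7.6115 m/s = 7611.5 mm/s.

7610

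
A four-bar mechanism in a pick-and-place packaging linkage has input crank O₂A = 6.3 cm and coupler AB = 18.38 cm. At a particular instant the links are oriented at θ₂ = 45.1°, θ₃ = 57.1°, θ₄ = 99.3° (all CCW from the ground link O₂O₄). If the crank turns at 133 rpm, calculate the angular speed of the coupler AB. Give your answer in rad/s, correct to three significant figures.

ω₂ = 13.93 rad/s (from 133 rpm).
Differentiating the loop-closure r₂e^{iθ₂}+r₃e^{iθ₃}=r₁+r₄e^{iθ₄} gives r₂ω₂e^{iθ₂}+r₃ω₃e^{iθ₃}=r₄ω₄e^{iθ₄}.
Eliminating the other unknown: ω₃ = r₂ω₂ sin(θ₄−θ₂) / [r₃ sin(θ₃−θ₄)].
Numerator sine = +0.81106; denominator sine = -0.67172.
Result = 0.063·13.93·(+0.81106) / (0.1838·(-0.67172)) = -5.7642 rad/s; magnitude 5.7642 rad/s.

5.76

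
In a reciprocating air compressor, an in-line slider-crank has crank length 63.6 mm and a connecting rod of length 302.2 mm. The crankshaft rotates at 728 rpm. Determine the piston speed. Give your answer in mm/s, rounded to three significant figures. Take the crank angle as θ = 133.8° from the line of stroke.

2980

ω = 2π·728/60 = 76.24 rad/s
For an in-line slider-crank, x = r cosθ + √(L² − r² sin²θ), so v = −rω sinθ·[1 + r cosθ/√(L² − r² sin²θ)].
With r = 0.0636 m, L = 0.3022 m, θ = 133.8°: √(L² − r² sin²θ) = 0.29869 m.
v = −0.0636·76.24·0.72176·[1 + 0.0636·-0.69214/0.29869] = -2.9838 m/s.
|v| = 2.9838 m/s = 2983.8 mm/s.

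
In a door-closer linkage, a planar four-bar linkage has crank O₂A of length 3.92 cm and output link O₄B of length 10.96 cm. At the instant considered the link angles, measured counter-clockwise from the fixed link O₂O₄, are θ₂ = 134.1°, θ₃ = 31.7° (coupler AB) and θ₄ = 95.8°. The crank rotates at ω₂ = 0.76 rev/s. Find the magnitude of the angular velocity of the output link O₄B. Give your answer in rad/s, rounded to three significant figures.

1.85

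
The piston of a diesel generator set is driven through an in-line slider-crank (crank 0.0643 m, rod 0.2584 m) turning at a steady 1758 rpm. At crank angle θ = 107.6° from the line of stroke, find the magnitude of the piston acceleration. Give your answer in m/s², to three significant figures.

1110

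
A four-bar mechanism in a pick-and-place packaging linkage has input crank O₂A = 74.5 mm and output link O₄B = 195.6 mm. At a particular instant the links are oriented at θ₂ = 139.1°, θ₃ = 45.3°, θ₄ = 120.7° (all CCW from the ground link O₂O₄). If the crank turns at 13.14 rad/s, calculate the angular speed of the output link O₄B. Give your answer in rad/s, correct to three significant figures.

ω₂ = 13.14 rad/s
Differentiating the loop-closure r₂e^{iθ₂}+r₃e^{iθ₃}=r₁+r₄e^{iθ₄} gives r₂ω₂e^{iθ₂}+r₃ω₃e^{iθ₃}=r₄ω₄e^{iθ₄}.
Eliminating the other unknown: ω₄ = r₂ω₂ sin(θ₂−θ₃) / [r₄ sin(θ₄−θ₃)].
Numerator sine = +0.99780; denominator sine = +0.96771.
Result = 0.0745·13.14·(+0.99780) / (0.1956·(+0.96771)) = +5.1604 rad/s; magnitude 5.1604 rad/s.

5.16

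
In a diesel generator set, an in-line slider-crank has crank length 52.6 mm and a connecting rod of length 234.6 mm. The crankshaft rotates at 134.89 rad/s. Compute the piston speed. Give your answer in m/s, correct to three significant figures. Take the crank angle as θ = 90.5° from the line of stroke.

ω = 134.9 rad/s
For an in-line slider-crank, x = r cosθ + √(L² − r² sin²θ), so v = −rω sinθ·[1 + r cosθ/√(L² − r² sin²θ)].
With r = 0.0526 m, L = 0.2346 m, θ = 90.5°: √(L² − r² sin²θ) = 0.22863 m.
v = −0.0526·134.9·0.99996·[1 + 0.0526·-0.00873/0.22863] = -7.0807 m/s.
|v| = 7.0807 m/s.

7.08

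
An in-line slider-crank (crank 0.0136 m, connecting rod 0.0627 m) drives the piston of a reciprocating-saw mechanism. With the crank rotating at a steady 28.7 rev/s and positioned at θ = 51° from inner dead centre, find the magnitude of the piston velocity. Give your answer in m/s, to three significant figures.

ω = 2π·28.7 = 180.3 rad/s
For an in-line slider-crank, x = r cosθ + √(L² − r² sin²θ), so v = −rω sinθ·[1 + r cosθ/√(L² − r² sin²θ)].
With r = 0.0136 m, L = 0.0627 m, θ = 51°: √(L² − r² sin²θ) = 0.061803 m.
v = −0.0136·180.3·0.77715·[1 + 0.0136·0.62932/0.061803] = -2.1699 m/s.
|v| = 2.1699 m/s.

2.17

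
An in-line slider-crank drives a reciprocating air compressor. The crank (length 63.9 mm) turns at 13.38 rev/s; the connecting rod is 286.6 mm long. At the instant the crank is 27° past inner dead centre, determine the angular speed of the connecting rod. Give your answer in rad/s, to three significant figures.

ω = 84.07 rad/s (converted from 13.38 rev/s).
The rod makes angle φ with the slider axis where L sinφ = r sinθ; differentiating, L cosφ·φ̇ = r ω cosθ.
L cosφ = √(L² − r² sin²θ) = 0.28513 m.
|ω_rod| = r ω |cosθ| / √(L² − r² sin²θ) = 0.0639·84.07·0.89101/0.28513 = 16.787 rad/s.

16.8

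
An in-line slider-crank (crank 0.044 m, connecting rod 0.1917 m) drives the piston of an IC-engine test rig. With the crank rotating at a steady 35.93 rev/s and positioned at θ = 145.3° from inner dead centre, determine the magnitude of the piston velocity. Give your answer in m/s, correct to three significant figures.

ω = 2π·35.9 = 225.8 rad/s
For an in-line slider-crank, x = r cosθ + √(L² − r² sin²θ), so v = −rω sinθ·[1 + r cosθ/√(L² − r² sin²θ)].
With r = 0.044 m, L = 0.1917 m, θ = 145.3°: √(L² − r² sin²θ) = 0.19006 m.
v = −0.044·225.8·0.56928·[1 + 0.044·-0.82214/0.19006] = -4.5785 m/s.
|v| = 4.5785 m/s.

4.58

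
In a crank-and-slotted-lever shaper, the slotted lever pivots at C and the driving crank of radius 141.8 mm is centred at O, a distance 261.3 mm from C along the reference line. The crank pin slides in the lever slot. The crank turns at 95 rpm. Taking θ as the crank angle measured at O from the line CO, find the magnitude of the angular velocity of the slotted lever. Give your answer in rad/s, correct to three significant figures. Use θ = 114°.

0.860

ω = 9.948 rad/s (from 95 rpm).
Crank pin A relative to C: A = (d + r cosθ, r sinθ); lever angle φ = atan2(r sinθ, d + r cosθ).
Differentiating tanφ: φ̇ = rω(d cosθ + r)/(d² + r² + 2dr cosθ).
d² + r² + 2dr cosθ = |CA|² = 0.0582438 m²;  d cosθ + r = +0.03552 m.
|ω_lever| = |0.1418·9.948·+0.03552| / 0.0582438 = 0.8603 rad/s.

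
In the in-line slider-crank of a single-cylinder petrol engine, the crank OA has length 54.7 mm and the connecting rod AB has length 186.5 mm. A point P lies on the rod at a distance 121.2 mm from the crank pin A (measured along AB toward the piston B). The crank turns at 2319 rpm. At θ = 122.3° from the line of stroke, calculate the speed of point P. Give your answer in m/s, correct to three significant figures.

10.4

ω = 242.8 rad/s.  Crank-pin speed |V_A| = rω = 13.284 m/s, perpendicular to OA.
Rod angle: sinφ = −(r/L) sinθ ⇒ φ = -14.354°; ω_rod = −rω cosθ/√(L²−r²sin²θ) = +39.286 rad/s.
V_P = V_A + ω_rod × AP, with AP = 0.1212 m along the rod.
Components: V_Px = −rω sinθ − a·ω_rod·sinφ = -10.048 m/s;  V_Py = rω cosθ + a·ω_rod·cosφ = -2.4853 m/s.
|V_P| = √(V_Px² + V_Py²) = 10.351 m/s.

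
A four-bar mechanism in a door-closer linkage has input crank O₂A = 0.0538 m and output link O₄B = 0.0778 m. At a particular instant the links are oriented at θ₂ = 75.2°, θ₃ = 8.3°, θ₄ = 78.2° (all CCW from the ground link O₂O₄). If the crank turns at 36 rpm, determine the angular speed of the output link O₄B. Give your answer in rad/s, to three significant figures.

2.55

ω₂ = 3.77 rad/s (from 36 rpm).
Differentiating the loop-closure r₂e^{iθ₂}+r₃e^{iθ₃}=r₁+r₄e^{iθ₄} gives r₂ω₂e^{iθ₂}+r₃ω₃e^{iθ₃}=r₄ω₄e^{iθ₄}.
Eliminating the other unknown: ω₄ = r₂ω₂ sin(θ₂−θ₃) / [r₄ sin(θ₄−θ₃)].
Numerator sine = +0.91982; denominator sine = +0.93909.
Result = 0.0538·3.77·(+0.91982) / (0.0778·(+0.93909)) = +2.5535 rad/s; magnitude 2.5535 rad/s.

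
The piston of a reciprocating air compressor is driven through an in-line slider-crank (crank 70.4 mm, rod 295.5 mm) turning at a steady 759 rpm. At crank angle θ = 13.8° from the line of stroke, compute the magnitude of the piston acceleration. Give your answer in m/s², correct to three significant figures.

526

ω = 2π·759/60 = 79.48 rad/s
x(θ) = r cosθ + √(L² − r² sin²θ); with ω constant, a = ω²·d²x/dθ².
d²x/dθ² = −r cosθ − r²(cos2θ)/√u − r⁴ sin²2θ/(4u^{3/2}),  u = L² − r² sin²θ = 0.0870383 m².
Substituting r = 0.0704 m, L = 0.2955 m, θ = 13.8°: d²x/dθ² = -0.083307 m.
a = ω²·d²x/dθ² = (79.48)²·(-0.083307) = -526.28 m/s²;  |a| = 526.28 m/s².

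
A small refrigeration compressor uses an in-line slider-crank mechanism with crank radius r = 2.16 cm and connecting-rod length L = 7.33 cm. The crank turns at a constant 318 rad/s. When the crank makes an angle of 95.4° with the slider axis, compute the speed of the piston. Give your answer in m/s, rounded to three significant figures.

ω = 318 rad/s
For an in-line slider-crank, x = r cosθ + √(L² − r² sin²θ), so v = −rω sinθ·[1 + r cosθ/√(L² − r² sin²θ)].
With r = 0.0216 m, L = 0.0733 m, θ = 95.4°: √(L² − r² sin²θ) = 0.070075 m.
v = −0.0216·318·0.99556·[1 + 0.0216·-0.09411/0.070075] = -6.6399 m/s.
|v| = 6.6399 m/s.

6.64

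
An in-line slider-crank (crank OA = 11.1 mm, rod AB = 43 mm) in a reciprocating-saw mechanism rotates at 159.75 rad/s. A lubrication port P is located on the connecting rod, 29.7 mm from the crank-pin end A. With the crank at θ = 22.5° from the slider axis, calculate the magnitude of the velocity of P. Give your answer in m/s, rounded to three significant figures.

0.939

ω = 159.8 rad/s.  Crank-pin speed |V_A| = rω = 1.7732 m/s, perpendicular to OA.
Rod angle: sinφ = −(r/L) sinθ ⇒ φ = -5.669°; ω_rod = −rω cosθ/√(L²−r²sin²θ) = -38.286 rad/s.
V_P = V_A + ω_rod × AP, with AP = 0.0297 m along the rod.
Components: V_Px = −rω sinθ − a·ω_rod·sinφ = -0.79091 m/s;  V_Py = rω cosθ + a·ω_rod·cosφ = +0.50671 m/s.
|V_P| = √(V_Px² + V_Py²) = 0.93931 m/s.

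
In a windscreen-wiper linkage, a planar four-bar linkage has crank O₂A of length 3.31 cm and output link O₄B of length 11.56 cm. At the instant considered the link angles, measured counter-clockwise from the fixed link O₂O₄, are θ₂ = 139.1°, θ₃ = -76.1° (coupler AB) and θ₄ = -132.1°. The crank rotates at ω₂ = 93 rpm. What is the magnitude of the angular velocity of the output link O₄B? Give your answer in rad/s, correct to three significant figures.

1.94

ω₂ = 9.739 rad/s (from 93 rpm).
Differentiating the loop-closure r₂e^{iθ₂}+r₃e^{iθ₃}=r₁+r₄e^{iθ₄} gives r₂ω₂e^{iθ₂}+r₃ω₃e^{iθ₃}=r₄ω₄e^{iθ₄}.
Eliminating the other unknown: ω₄ = r₂ω₂ sin(θ₂−θ₃) / [r₄ sin(θ₄−θ₃)].
Numerator sine = -0.57643; denominator sine = -0.82904.
Result = 0.0331·9.739·(-0.57643) / (0.1156·(-0.82904)) = +1.9389 rad/s; magnitude 1.9389 rad/s.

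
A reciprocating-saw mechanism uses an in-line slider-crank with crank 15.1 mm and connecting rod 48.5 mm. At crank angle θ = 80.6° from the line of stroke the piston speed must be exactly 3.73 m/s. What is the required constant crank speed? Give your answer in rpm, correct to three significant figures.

For an in-line slider-crank, |v_piston| = rω|sinθ|·[1 + r cosθ/√(L² − r² sin²θ)].
With r = 0.0151 m, L = 0.0485 m, θ = 80.6°: the bracketed kinematic factor |dx/dθ| = 0.015693 m.
ω = v/|dx/dθ| = 3.73/0.015693 = 237.68 rad/s.
N = 60ω/(2π) = 2269.7 rpm.

2270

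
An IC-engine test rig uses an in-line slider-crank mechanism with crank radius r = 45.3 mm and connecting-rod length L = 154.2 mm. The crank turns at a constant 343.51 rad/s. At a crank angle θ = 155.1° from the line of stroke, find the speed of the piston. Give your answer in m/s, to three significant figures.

4.79

ω = 343.5 rad/s
For an in-line slider-crank, x = r cosθ + √(L² − r² sin²θ), so v = −rω sinθ·[1 + r cosθ/√(L² − r² sin²θ)].
With r = 0.0453 m, L = 0.1542 m, θ = 155.1°: √(L² − r² sin²θ) = 0.15302 m.
v = −0.0453·343.5·0.42104·[1 + 0.0453·-0.90704/0.15302] = -4.7924 m/s.
|v| = 4.7924 m/s.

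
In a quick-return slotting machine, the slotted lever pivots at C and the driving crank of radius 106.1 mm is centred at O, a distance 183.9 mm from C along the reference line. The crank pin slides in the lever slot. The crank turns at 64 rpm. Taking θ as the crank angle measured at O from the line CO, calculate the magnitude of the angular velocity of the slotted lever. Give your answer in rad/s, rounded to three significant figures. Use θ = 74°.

ω = 6.702 rad/s (from 64 rpm).
Crank pin A relative to C: A = (d + r cosθ, r sinθ); lever angle φ = atan2(r sinθ, d + r cosθ).
Differentiating tanφ: φ̇ = rω(d cosθ + r)/(d² + r² + 2dr cosθ).
d² + r² + 2dr cosθ = |CA|² = 0.0558328 m²;  d cosθ + r = +0.15679 m.
|ω_lever| = |0.1061·6.702·+0.15679| / 0.0558328 = 1.9969 rad/s.

2.00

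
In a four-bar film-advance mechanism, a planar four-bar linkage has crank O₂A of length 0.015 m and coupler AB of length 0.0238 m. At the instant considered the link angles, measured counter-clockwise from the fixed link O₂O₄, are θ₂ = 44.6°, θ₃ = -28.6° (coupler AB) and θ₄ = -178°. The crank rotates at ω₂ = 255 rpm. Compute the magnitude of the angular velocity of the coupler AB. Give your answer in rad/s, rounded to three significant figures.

ω₂ = 26.7 rad/s (from 255 rpm).
Differentiating the loop-closure r₂e^{iθ₂}+r₃e^{iθ₃}=r₁+r₄e^{iθ₄} gives r₂ω₂e^{iθ₂}+r₃ω₃e^{iθ₃}=r₄ω₄e^{iθ₄}.
Eliminating the other unknown: ω₃ = r₂ω₂ sin(θ₄−θ₂) / [r₃ sin(θ₃−θ₄)].
Numerator sine = +0.67688; denominator sine = +0.50904.
Result = 0.015·26.7·(+0.67688) / (0.0238·(+0.50904)) = +22.379 rad/s; magnitude 22.379 rad/s.

22.4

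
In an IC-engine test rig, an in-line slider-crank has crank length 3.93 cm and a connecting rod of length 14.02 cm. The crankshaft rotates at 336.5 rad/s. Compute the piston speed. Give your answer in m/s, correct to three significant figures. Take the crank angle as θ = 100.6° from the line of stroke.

12.3

ω = 336.5 rad/s
For an in-line slider-crank, x = r cosθ + √(L² − r² sin²θ), so v = −rω sinθ·[1 + r cosθ/√(L² − r² sin²θ)].
With r = 0.0393 m, L = 0.1402 m, θ = 100.6°: √(L² − r² sin²θ) = 0.13477 m.
v = −0.0393·336.5·0.98294·[1 + 0.0393·-0.18395/0.13477] = -12.302 m/s.
|v| = 12.302 m/s.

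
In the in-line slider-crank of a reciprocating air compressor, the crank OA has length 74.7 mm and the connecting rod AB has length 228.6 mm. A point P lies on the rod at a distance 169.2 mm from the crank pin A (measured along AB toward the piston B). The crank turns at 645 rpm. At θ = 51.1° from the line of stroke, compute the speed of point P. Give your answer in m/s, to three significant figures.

ω = 67.54 rad/s.  Crank-pin speed |V_A| = rω = 5.0456 m/s, perpendicular to OA.
Rod angle: sinφ = −(r/L) sinθ ⇒ φ = -14.733°; ω_rod = −rω cosθ/√(L²−r²sin²θ) = -14.331 rad/s.
V_P = V_A + ω_rod × AP, with AP = 0.1692 m along the rod.
Components: V_Px = −rω sinθ − a·ω_rod·sinφ = -4.5433 m/s;  V_Py = rω cosθ + a·ω_rod·cosφ = +0.82329 m/s.
|V_P| = √(V_Px² + V_Py²) = 4.6173 m/s.

4.62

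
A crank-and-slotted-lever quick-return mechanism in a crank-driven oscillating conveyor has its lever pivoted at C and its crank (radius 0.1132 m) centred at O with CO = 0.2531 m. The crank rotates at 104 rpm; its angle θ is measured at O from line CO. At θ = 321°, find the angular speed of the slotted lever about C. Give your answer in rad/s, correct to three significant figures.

3.15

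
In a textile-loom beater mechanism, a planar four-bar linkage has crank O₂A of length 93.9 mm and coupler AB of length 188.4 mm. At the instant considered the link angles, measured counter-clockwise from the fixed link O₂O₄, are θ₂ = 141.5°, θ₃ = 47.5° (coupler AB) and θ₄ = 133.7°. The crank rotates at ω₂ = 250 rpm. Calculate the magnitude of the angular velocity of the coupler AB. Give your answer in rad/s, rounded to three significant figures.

1.77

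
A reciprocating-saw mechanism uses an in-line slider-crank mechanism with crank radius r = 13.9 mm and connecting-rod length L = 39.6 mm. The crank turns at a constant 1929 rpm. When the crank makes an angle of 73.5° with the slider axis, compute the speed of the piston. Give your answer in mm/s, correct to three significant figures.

2980

ω = 2π·1929/60 = 202 rad/s
For an in-line slider-crank, x = r cosθ + √(L² − r² sin²θ), so v = −rω sinθ·[1 + r cosθ/√(L² − r² sin²θ)].
With r = 0.0139 m, L = 0.0396 m, θ = 73.5°: √(L² − r² sin²θ) = 0.03729 m.
v = −0.0139·202·0.95882·[1 + 0.0139·0.28402/0.03729] = -2.9773 m/s.
|v| = 2.9773 m/s = 2977.3 mm/s.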